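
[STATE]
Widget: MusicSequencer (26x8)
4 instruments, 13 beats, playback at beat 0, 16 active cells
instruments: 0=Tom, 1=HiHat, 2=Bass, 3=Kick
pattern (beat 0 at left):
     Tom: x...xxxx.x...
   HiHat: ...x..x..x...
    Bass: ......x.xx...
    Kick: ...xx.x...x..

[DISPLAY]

      ▼123456789012       
   Tom█···████·█···       
 HiHat···█··█··█···       
  Bass······█·██···       
  Kick···██·█···█··       
                          
                          
                          


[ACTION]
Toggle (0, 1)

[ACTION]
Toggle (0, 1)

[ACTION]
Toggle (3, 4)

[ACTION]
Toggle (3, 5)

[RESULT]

      ▼123456789012       
   Tom█···████·█···       
 HiHat···█··█··█···       
  Bass······█·██···       
  Kick···█·██···█··       
                          
                          
                          


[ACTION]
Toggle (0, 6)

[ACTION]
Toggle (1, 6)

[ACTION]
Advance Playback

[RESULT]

      0▼23456789012       
   Tom█···██·█·█···       
 HiHat···█·····█···       
  Bass······█·██···       
  Kick···█·██···█··       
                          
                          
                          


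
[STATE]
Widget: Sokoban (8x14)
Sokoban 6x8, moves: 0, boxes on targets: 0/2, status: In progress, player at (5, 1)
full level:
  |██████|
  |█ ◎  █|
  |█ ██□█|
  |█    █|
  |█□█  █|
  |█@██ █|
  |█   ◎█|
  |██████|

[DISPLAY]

██████  
█ ◎  █  
█ ██□█  
█    █  
█□█  █  
█@██ █  
█   ◎█  
██████  
Moves: 0
        
        
        
        
        


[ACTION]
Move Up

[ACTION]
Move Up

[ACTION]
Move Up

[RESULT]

██████  
█□◎  █  
█@██□█  
█    █  
█ █  █  
█ ██ █  
█   ◎█  
██████  
Moves: 3
        
        
        
        
        


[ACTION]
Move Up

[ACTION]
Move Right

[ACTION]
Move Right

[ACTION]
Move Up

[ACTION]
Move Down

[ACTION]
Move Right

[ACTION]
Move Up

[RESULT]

██████  
█□◎  █  
█ ██□█  
█ @  █  
█ █  █  
█ ██ █  
█   ◎█  
██████  
Moves: 5
        
        
        
        
        


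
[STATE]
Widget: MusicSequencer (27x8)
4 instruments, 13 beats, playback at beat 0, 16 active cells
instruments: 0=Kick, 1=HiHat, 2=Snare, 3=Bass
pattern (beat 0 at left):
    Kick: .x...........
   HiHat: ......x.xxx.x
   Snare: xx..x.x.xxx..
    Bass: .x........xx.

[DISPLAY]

      ▼123456789012        
  Kick·█···········        
 HiHat······█·███·█        
 Snare██··█·█·███··        
  Bass·█········██·        
                           
                           
                           


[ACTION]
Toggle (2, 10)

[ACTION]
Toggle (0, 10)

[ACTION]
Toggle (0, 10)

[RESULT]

      ▼123456789012        
  Kick·█···········        
 HiHat······█·███·█        
 Snare██··█·█·██···        
  Bass·█········██·        
                           
                           
                           


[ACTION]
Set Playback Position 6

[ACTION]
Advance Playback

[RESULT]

      0123456▼89012        
  Kick·█···········        
 HiHat······█·███·█        
 Snare██··█·█·██···        
  Bass·█········██·        
                           
                           
                           


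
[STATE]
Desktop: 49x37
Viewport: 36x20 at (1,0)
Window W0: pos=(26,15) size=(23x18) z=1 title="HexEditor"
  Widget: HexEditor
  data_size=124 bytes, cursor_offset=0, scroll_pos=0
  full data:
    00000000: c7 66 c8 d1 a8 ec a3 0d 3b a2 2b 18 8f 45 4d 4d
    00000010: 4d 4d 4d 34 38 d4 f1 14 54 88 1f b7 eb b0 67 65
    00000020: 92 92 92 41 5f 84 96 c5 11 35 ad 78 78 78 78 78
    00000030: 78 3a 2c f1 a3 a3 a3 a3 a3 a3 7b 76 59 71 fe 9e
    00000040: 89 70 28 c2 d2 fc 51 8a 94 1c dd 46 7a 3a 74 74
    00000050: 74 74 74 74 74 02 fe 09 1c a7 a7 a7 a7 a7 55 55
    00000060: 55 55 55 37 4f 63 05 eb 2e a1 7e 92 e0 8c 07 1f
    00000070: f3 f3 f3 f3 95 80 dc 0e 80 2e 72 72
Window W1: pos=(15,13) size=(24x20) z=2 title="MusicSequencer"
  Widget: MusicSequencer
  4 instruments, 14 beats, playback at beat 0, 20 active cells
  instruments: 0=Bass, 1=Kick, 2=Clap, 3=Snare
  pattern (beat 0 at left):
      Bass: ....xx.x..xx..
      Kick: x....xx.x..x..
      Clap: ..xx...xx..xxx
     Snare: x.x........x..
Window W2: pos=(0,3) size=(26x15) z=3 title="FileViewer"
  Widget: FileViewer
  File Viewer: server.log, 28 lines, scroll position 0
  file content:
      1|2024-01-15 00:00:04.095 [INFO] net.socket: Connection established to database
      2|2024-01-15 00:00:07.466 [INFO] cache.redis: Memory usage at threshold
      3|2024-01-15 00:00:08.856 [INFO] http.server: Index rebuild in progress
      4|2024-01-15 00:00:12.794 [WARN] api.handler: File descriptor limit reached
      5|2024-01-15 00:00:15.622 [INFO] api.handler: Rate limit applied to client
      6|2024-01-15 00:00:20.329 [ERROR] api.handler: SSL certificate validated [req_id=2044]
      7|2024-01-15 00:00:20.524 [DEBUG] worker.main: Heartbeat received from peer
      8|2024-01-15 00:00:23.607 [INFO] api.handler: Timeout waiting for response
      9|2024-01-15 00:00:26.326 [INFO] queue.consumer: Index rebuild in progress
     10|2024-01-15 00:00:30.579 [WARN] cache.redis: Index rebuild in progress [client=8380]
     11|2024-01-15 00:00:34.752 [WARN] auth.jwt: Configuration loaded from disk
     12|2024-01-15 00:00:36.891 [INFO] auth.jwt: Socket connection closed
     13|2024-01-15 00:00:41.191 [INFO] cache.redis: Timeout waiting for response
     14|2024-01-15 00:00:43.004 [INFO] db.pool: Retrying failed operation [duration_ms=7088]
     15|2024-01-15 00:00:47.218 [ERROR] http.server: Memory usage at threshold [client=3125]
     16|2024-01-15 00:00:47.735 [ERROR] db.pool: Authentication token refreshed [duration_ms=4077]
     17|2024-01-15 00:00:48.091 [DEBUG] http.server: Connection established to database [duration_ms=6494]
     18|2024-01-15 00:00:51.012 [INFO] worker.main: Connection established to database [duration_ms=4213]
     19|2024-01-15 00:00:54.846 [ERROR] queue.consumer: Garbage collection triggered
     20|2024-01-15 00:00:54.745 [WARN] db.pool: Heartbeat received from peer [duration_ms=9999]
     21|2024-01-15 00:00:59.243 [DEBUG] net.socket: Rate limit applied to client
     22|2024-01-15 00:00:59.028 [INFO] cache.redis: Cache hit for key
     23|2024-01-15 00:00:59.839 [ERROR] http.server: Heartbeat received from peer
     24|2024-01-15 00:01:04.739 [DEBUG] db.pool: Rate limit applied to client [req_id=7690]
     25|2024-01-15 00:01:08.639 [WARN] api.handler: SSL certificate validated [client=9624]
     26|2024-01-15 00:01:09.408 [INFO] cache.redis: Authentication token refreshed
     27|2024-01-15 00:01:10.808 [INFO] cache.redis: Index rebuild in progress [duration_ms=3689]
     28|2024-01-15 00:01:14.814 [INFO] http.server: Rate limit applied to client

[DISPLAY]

                                    
                                    
                                    
━━━━━━━━━━━━━━━━━━━━━━━━┓           
 FileViewer             ┃           
────────────────────────┨           
2024-01-15 00:00:04.095▲┃           
2024-01-15 00:00:07.466█┃           
2024-01-15 00:00:08.856░┃           
2024-01-15 00:00:12.794░┃           
2024-01-15 00:00:15.622░┃           
2024-01-15 00:00:20.329░┃           
2024-01-15 00:00:20.524░┃           
2024-01-15 00:00:23.607░┃━━━━━━━━━━━
2024-01-15 00:00:26.326░┃encer      
2024-01-15 00:00:30.579░┃───────────
2024-01-15 00:00:34.752▼┃4567890123 
━━━━━━━━━━━━━━━━━━━━━━━━┛██·█··██·· 
              ┃  Kick█····██·█··█·· 
              ┃  Clap··██···██··███ 


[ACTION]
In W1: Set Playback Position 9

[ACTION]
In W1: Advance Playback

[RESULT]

                                    
                                    
                                    
━━━━━━━━━━━━━━━━━━━━━━━━┓           
 FileViewer             ┃           
────────────────────────┨           
2024-01-15 00:00:04.095▲┃           
2024-01-15 00:00:07.466█┃           
2024-01-15 00:00:08.856░┃           
2024-01-15 00:00:12.794░┃           
2024-01-15 00:00:15.622░┃           
2024-01-15 00:00:20.329░┃           
2024-01-15 00:00:20.524░┃           
2024-01-15 00:00:23.607░┃━━━━━━━━━━━
2024-01-15 00:00:26.326░┃encer      
2024-01-15 00:00:30.579░┃───────────
2024-01-15 00:00:34.752▼┃456789▼123 
━━━━━━━━━━━━━━━━━━━━━━━━┛██·█··██·· 
              ┃  Kick█····██·█··█·· 
              ┃  Clap··██···██··███ 


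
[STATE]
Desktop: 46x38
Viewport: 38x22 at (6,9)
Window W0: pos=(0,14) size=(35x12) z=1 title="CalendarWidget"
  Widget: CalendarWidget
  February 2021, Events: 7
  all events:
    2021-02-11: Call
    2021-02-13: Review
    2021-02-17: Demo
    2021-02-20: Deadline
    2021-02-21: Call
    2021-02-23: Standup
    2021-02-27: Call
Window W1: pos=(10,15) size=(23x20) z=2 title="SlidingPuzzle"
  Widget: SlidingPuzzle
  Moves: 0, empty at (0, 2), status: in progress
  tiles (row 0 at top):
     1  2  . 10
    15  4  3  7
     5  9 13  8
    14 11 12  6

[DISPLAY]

                                      
                                      
                                      
                                      
                                      
━━━━━━━━━━━━━━━━━━━━━━━━━━━━┓         
ndar┏━━━━━━━━━━━━━━━━━━━━━┓ ┃         
────┃ SlidingPuzzle       ┃─┨         
    ┠─────────────────────┨ ┃         
 We ┃┌────┬────┬────┬────┐┃ ┃         
  3 ┃│  1 │  2 │    │ 10 │┃ ┃         
 10 ┃├────┼────┼────┼────┤┃ ┃         
 17*┃│ 15 │  4 │  3 │  7 │┃ ┃         
* 24┃├────┼────┼────┼────┤┃ ┃         
    ┃│  5 │  9 │ 13 │  8 │┃ ┃         
    ┃├────┼────┼────┼────┤┃ ┃         
━━━━┃│ 14 │ 11 │ 12 │  6 │┃━┛         
    ┃└────┴────┴────┴────┘┃           
    ┃Moves: 0             ┃           
    ┃                     ┃           
    ┃                     ┃           
    ┃                     ┃           


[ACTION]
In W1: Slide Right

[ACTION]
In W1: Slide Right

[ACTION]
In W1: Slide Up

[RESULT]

                                      
                                      
                                      
                                      
                                      
━━━━━━━━━━━━━━━━━━━━━━━━━━━━┓         
ndar┏━━━━━━━━━━━━━━━━━━━━━┓ ┃         
────┃ SlidingPuzzle       ┃─┨         
    ┠─────────────────────┨ ┃         
 We ┃┌────┬────┬────┬────┐┃ ┃         
  3 ┃│ 15 │  1 │  2 │ 10 │┃ ┃         
 10 ┃├────┼────┼────┼────┤┃ ┃         
 17*┃│    │  4 │  3 │  7 │┃ ┃         
* 24┃├────┼────┼────┼────┤┃ ┃         
    ┃│  5 │  9 │ 13 │  8 │┃ ┃         
    ┃├────┼────┼────┼────┤┃ ┃         
━━━━┃│ 14 │ 11 │ 12 │  6 │┃━┛         
    ┃└────┴────┴────┴────┘┃           
    ┃Moves: 3             ┃           
    ┃                     ┃           
    ┃                     ┃           
    ┃                     ┃           


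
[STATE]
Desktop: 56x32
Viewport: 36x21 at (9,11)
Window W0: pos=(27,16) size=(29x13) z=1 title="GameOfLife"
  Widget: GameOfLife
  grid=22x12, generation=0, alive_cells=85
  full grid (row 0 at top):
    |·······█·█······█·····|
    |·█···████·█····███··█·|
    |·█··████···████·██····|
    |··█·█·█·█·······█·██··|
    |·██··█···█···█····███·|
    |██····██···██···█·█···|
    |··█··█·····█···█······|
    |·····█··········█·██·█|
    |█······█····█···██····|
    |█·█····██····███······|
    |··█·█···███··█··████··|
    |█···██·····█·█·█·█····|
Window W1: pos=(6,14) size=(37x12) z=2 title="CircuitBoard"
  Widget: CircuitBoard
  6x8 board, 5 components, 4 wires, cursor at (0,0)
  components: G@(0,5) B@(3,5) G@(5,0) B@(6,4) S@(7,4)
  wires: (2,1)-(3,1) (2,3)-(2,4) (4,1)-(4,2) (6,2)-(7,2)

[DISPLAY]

                                    
                                    
                                    
━━━━━━━━━━━━━━━━━━━━━━━━━━━━━━━━━┓  
ircuitBoard                      ┃  
─────────────────────────────────┨━━
 0 1 2 3 4 5                     ┃  
 [.]                  G          ┃──
                                 ┃  
                                 ┃·█
                                 ┃·█
      ·       · ─ ·              ┃··
      │                          ┃·█
      ·               B          ┃█·
━━━━━━━━━━━━━━━━━━━━━━━━━━━━━━━━━┛·█
                  ┃█······█····█···█
                  ┃█·█····██····███·
                  ┗━━━━━━━━━━━━━━━━━
                                    
                                    
                                    


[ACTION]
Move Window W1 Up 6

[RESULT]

 0 1 2 3 4 5                     ┃  
 [.]                  G          ┃  
                                 ┃  
                                 ┃  
                                 ┃  
      ·       · ─ ·              ┃━━
      │                          ┃  
      ·               B          ┃──
━━━━━━━━━━━━━━━━━━━━━━━━━━━━━━━━━┛  
                  ┃·█··████···████·█
                  ┃··█·█·█·█·······█
                  ┃·██··█···█···█···
                  ┃██····██···██···█
                  ┃··█··█·····█···█·
                  ┃·····█··········█
                  ┃█······█····█···█
                  ┃█·█····██····███·
                  ┗━━━━━━━━━━━━━━━━━
                                    
                                    
                                    


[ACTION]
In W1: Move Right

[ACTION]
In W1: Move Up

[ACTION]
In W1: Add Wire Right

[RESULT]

 0 1 2 3 4 5                     ┃  
     [.]─ ·           G          ┃  
                                 ┃  
                                 ┃  
                                 ┃  
      ·       · ─ ·              ┃━━
      │                          ┃  
      ·               B          ┃──
━━━━━━━━━━━━━━━━━━━━━━━━━━━━━━━━━┛  
                  ┃·█··████···████·█
                  ┃··█·█·█·█·······█
                  ┃·██··█···█···█···
                  ┃██····██···██···█
                  ┃··█··█·····█···█·
                  ┃·····█··········█
                  ┃█······█····█···█
                  ┃█·█····██····███·
                  ┗━━━━━━━━━━━━━━━━━
                                    
                                    
                                    


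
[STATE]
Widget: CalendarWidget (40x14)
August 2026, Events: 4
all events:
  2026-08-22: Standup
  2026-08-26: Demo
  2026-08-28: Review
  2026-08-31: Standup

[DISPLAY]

              August 2026               
Mo Tu We Th Fr Sa Su                    
                1  2                    
 3  4  5  6  7  8  9                    
10 11 12 13 14 15 16                    
17 18 19 20 21 22* 23                   
24 25 26* 27 28* 29 30                  
31*                                     
                                        
                                        
                                        
                                        
                                        
                                        


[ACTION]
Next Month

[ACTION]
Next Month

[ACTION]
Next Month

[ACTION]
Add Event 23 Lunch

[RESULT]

             November 2026              
Mo Tu We Th Fr Sa Su                    
                   1                    
 2  3  4  5  6  7  8                    
 9 10 11 12 13 14 15                    
16 17 18 19 20 21 22                    
23* 24 25 26 27 28 29                   
30                                      
                                        
                                        
                                        
                                        
                                        
                                        


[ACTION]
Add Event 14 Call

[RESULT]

             November 2026              
Mo Tu We Th Fr Sa Su                    
                   1                    
 2  3  4  5  6  7  8                    
 9 10 11 12 13 14* 15                   
16 17 18 19 20 21 22                    
23* 24 25 26 27 28 29                   
30                                      
                                        
                                        
                                        
                                        
                                        
                                        


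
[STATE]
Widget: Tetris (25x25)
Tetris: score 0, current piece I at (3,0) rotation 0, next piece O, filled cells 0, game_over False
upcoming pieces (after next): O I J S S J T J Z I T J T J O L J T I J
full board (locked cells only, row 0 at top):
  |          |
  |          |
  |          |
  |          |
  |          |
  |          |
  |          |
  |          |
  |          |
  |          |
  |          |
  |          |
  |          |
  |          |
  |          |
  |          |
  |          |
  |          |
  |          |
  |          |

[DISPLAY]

   ████   │Next:         
          │▓▓            
          │▓▓            
          │              
          │              
          │              
          │Score:        
          │0             
          │              
          │              
          │              
          │              
          │              
          │              
          │              
          │              
          │              
          │              
          │              
          │              
          │              
          │              
          │              
          │              
          │              


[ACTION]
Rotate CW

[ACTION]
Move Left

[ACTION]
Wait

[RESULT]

          │Next:         
  █       │▓▓            
  █       │▓▓            
  █       │              
  █       │              
          │              
          │Score:        
          │0             
          │              
          │              
          │              
          │              
          │              
          │              
          │              
          │              
          │              
          │              
          │              
          │              
          │              
          │              
          │              
          │              
          │              


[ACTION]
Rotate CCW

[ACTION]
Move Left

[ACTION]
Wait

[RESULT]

          │Next:         
          │▓▓            
 ████     │▓▓            
          │              
          │              
          │              
          │Score:        
          │0             
          │              
          │              
          │              
          │              
          │              
          │              
          │              
          │              
          │              
          │              
          │              
          │              
          │              
          │              
          │              
          │              
          │              


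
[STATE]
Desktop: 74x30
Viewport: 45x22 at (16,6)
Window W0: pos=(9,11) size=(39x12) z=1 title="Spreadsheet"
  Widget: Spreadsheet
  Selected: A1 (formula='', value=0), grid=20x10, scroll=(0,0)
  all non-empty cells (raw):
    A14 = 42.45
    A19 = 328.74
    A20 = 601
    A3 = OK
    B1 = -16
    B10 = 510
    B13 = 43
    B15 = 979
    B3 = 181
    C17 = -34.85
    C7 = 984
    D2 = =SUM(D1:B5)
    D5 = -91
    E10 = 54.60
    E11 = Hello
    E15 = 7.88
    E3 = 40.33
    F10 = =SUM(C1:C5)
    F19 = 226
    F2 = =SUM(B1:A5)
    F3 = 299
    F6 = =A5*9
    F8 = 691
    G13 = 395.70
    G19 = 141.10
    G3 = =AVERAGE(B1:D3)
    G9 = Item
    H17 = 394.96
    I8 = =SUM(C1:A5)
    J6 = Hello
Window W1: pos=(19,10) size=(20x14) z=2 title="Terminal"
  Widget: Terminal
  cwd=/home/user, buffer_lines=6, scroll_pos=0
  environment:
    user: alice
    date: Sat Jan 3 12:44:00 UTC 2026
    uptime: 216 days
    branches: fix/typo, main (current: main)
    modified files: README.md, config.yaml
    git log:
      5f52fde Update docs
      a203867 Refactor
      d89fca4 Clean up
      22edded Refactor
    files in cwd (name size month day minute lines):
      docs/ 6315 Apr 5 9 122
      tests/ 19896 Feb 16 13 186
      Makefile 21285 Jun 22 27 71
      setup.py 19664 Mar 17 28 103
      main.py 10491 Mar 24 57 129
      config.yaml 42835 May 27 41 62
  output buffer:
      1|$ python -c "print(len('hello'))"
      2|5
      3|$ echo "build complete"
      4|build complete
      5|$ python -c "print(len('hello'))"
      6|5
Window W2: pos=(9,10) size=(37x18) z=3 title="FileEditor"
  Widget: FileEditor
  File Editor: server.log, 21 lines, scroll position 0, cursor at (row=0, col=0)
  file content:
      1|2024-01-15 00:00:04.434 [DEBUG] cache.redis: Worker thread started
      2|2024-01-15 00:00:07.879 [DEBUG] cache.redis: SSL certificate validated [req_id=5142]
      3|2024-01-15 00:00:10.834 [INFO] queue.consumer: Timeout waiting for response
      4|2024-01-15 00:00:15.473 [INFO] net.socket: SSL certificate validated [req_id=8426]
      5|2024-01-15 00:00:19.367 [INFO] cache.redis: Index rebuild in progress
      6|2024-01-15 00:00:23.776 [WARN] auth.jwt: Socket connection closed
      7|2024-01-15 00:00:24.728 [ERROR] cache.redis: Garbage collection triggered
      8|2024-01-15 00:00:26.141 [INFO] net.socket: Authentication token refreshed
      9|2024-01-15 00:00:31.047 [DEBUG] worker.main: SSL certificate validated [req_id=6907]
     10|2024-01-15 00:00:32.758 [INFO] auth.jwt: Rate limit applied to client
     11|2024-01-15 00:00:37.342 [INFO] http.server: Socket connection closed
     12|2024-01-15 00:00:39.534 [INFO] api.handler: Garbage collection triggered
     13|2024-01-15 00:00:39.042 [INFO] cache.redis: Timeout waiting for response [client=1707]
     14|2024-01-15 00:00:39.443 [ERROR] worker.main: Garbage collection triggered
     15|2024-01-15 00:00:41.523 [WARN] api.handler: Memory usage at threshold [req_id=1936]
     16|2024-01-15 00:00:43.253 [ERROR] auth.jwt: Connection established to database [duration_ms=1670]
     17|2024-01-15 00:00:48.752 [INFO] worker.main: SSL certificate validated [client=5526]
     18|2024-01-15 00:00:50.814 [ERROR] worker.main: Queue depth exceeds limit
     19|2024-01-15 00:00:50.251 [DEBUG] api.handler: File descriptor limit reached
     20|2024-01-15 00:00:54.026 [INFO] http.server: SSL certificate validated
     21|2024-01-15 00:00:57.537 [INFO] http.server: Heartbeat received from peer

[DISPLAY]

                                             
                                             
                                             
                                             
━━━━━━━━━━━━━━━━━━━━━━━━━━━━━┓               
ditor                        ┃━┓             
─────────────────────────────┨ ┃             
1-15 00:00:04.434 [DEBUG] ca▲┃─┨             
1-15 00:00:07.879 [DEBUG] ca█┃ ┃             
1-15 00:00:10.834 [INFO] que░┃ ┃             
1-15 00:00:15.473 [INFO] net░┃-┃             
1-15 00:00:19.367 [INFO] cac░┃ ┃             
1-15 00:00:23.776 [WARN] aut░┃ ┃             
1-15 00:00:24.728 [ERROR] ca░┃ ┃             
1-15 00:00:26.141 [INFO] net░┃ ┃             
1-15 00:00:31.047 [DEBUG] wo░┃ ┃             
1-15 00:00:32.758 [INFO] aut░┃━┛             
1-15 00:00:37.342 [INFO] htt░┃               
1-15 00:00:39.534 [INFO] api░┃               
1-15 00:00:39.042 [INFO] cac░┃               
1-15 00:00:39.443 [ERROR] wo▼┃               
━━━━━━━━━━━━━━━━━━━━━━━━━━━━━┛               


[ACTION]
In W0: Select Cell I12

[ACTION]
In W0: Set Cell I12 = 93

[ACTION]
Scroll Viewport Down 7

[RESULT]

                                             
                                             
━━━━━━━━━━━━━━━━━━━━━━━━━━━━━┓               
ditor                        ┃━┓             
─────────────────────────────┨ ┃             
1-15 00:00:04.434 [DEBUG] ca▲┃─┨             
1-15 00:00:07.879 [DEBUG] ca█┃ ┃             
1-15 00:00:10.834 [INFO] que░┃ ┃             
1-15 00:00:15.473 [INFO] net░┃-┃             
1-15 00:00:19.367 [INFO] cac░┃ ┃             
1-15 00:00:23.776 [WARN] aut░┃ ┃             
1-15 00:00:24.728 [ERROR] ca░┃ ┃             
1-15 00:00:26.141 [INFO] net░┃ ┃             
1-15 00:00:31.047 [DEBUG] wo░┃ ┃             
1-15 00:00:32.758 [INFO] aut░┃━┛             
1-15 00:00:37.342 [INFO] htt░┃               
1-15 00:00:39.534 [INFO] api░┃               
1-15 00:00:39.042 [INFO] cac░┃               
1-15 00:00:39.443 [ERROR] wo▼┃               
━━━━━━━━━━━━━━━━━━━━━━━━━━━━━┛               
                                             
                                             


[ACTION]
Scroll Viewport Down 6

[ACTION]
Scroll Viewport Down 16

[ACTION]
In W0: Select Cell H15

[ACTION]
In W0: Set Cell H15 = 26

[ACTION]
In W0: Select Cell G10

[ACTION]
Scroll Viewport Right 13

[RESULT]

                                             
                                             
━━━━━━━━━━━━━━━━┓                            
                ┃━┓                          
────────────────┨ ┃                          
.434 [DEBUG] ca▲┃─┨                          
.879 [DEBUG] ca█┃ ┃                          
.834 [INFO] que░┃ ┃                          
.473 [INFO] net░┃-┃                          
.367 [INFO] cac░┃ ┃                          
.776 [WARN] aut░┃ ┃                          
.728 [ERROR] ca░┃ ┃                          
.141 [INFO] net░┃ ┃                          
.047 [DEBUG] wo░┃ ┃                          
.758 [INFO] aut░┃━┛                          
.342 [INFO] htt░┃                            
.534 [INFO] api░┃                            
.042 [INFO] cac░┃                            
.443 [ERROR] wo▼┃                            
━━━━━━━━━━━━━━━━┛                            
                                             
                                             


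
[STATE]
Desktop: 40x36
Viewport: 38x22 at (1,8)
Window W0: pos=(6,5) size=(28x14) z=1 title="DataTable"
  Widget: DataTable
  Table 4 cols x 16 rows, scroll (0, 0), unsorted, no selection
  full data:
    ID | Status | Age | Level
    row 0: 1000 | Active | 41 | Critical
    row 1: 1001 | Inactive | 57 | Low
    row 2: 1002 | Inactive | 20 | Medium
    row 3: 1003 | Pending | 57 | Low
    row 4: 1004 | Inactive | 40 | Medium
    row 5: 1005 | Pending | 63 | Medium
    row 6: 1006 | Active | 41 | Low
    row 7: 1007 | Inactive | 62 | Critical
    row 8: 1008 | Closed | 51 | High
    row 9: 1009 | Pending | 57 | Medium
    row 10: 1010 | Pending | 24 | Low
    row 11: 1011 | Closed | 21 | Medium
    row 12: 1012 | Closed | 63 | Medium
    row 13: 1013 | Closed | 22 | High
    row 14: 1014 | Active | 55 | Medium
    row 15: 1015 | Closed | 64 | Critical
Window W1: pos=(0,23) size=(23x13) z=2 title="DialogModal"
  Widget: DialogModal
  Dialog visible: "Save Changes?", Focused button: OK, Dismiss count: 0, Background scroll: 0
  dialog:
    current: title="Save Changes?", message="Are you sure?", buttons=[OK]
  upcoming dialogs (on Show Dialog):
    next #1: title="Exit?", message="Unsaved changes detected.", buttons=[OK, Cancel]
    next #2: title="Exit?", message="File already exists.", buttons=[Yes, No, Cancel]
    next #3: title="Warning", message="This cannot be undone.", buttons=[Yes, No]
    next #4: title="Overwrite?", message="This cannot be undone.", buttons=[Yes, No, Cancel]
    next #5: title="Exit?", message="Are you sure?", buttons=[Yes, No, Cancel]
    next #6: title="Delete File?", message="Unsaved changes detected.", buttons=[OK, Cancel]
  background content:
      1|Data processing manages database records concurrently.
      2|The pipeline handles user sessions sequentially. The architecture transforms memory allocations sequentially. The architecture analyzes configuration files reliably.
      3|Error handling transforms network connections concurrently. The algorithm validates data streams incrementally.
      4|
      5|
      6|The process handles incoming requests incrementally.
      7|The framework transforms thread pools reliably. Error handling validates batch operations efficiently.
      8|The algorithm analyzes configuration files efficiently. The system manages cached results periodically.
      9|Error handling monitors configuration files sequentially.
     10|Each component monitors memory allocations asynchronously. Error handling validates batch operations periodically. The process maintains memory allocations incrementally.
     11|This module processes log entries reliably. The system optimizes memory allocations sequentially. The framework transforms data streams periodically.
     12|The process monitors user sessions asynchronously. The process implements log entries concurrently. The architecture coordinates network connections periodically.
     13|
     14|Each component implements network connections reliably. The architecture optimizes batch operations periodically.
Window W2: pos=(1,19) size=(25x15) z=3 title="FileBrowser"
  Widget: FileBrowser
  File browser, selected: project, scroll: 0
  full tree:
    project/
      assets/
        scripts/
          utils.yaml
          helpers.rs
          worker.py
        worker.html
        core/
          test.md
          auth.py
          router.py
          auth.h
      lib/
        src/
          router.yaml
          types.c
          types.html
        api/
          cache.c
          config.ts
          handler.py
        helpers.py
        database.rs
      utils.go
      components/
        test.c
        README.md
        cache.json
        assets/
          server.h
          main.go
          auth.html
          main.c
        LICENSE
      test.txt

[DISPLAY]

     ┃ID  │Status  │Age│Level   ┃     
     ┃────┼────────┼───┼────────┃     
     ┃1000│Active  │41 │Critical┃     
     ┃1001│Inactive│57 │Low     ┃     
     ┃1002│Inactive│20 │Medium  ┃     
     ┃1003│Pending │57 │Low     ┃     
     ┃1004│Inactive│40 │Medium  ┃     
     ┃1005│Pending │63 │Medium  ┃     
     ┃1006│Active  │41 │Low     ┃     
     ┃1007│Inactive│62 │Critical┃     
     ┗━━━━━━━━━━━━━━━━━━━━━━━━━━┛     
┏━━━━━━━━━━━━━━━━━━━━━━━┓             
┃ FileBrowser           ┃             
┠───────────────────────┨             
┃> [-] project/         ┃             
┃    [+] assets/        ┃             
┃    [+] lib/           ┃             
┃    utils.go           ┃             
┃    [+] components/    ┃             
┃    test.txt           ┃             
┃                       ┃             
┃                       ┃             


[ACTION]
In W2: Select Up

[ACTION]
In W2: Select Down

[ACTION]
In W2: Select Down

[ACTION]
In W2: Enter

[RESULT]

     ┃ID  │Status  │Age│Level   ┃     
     ┃────┼────────┼───┼────────┃     
     ┃1000│Active  │41 │Critical┃     
     ┃1001│Inactive│57 │Low     ┃     
     ┃1002│Inactive│20 │Medium  ┃     
     ┃1003│Pending │57 │Low     ┃     
     ┃1004│Inactive│40 │Medium  ┃     
     ┃1005│Pending │63 │Medium  ┃     
     ┃1006│Active  │41 │Low     ┃     
     ┃1007│Inactive│62 │Critical┃     
     ┗━━━━━━━━━━━━━━━━━━━━━━━━━━┛     
┏━━━━━━━━━━━━━━━━━━━━━━━┓             
┃ FileBrowser           ┃             
┠───────────────────────┨             
┃  [-] project/         ┃             
┃    [+] assets/        ┃             
┃  > [-] lib/           ┃             
┃      [+] src/         ┃             
┃      [+] api/         ┃             
┃      helpers.py       ┃             
┃      database.rs      ┃             
┃    utils.go           ┃             


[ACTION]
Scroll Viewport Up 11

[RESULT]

                                      
                                      
                                      
                                      
                                      
     ┏━━━━━━━━━━━━━━━━━━━━━━━━━━┓     
     ┃ DataTable                ┃     
     ┠──────────────────────────┨     
     ┃ID  │Status  │Age│Level   ┃     
     ┃────┼────────┼───┼────────┃     
     ┃1000│Active  │41 │Critical┃     
     ┃1001│Inactive│57 │Low     ┃     
     ┃1002│Inactive│20 │Medium  ┃     
     ┃1003│Pending │57 │Low     ┃     
     ┃1004│Inactive│40 │Medium  ┃     
     ┃1005│Pending │63 │Medium  ┃     
     ┃1006│Active  │41 │Low     ┃     
     ┃1007│Inactive│62 │Critical┃     
     ┗━━━━━━━━━━━━━━━━━━━━━━━━━━┛     
┏━━━━━━━━━━━━━━━━━━━━━━━┓             
┃ FileBrowser           ┃             
┠───────────────────────┨             


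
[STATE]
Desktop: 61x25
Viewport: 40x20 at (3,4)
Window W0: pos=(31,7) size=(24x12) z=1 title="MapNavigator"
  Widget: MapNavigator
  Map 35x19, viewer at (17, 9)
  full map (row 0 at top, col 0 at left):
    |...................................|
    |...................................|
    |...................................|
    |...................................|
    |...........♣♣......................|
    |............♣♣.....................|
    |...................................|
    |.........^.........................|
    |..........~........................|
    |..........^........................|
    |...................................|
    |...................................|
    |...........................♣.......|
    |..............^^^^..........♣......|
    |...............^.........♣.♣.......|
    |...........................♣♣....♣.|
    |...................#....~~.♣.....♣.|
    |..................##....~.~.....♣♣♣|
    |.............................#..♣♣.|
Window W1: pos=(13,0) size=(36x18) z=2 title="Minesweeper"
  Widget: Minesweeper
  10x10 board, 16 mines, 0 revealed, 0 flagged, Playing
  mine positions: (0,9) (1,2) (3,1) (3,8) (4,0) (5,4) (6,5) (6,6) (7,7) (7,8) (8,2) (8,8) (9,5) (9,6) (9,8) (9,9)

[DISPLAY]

          ┃■■■■■■■■■■                   
          ┃■■■■■■■■■■                   
          ┃■■■■■■■■■■                   
          ┃■■■■■■■■■■                   
          ┃■■■■■■■■■■                   
          ┃■■■■■■■■■■                   
          ┃■■■■■■■■■■                   
          ┃■■■■■■■■■■                   
          ┃■■■■■■■■■■                   
          ┃                             
          ┃                             
          ┃                             
          ┃                             
          ┗━━━━━━━━━━━━━━━━━━━━━━━━━━━━━
                            ┗━━━━━━━━━━━
                                        
                                        
                                        
                                        
                                        


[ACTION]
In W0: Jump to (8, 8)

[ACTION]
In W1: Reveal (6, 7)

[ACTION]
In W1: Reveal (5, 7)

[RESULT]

          ┃■■■■■■■■■■                   
          ┃■■■■■■■■■■                   
          ┃■■■■■■■■■■                   
          ┃■■■■■■■■■■                   
          ┃■■■■■■■1■■                   
          ┃■■■■■■■3■■                   
          ┃■■■■■■■■■■                   
          ┃■■■■■■■■■■                   
          ┃■■■■■■■■■■                   
          ┃                             
          ┃                             
          ┃                             
          ┃                             
          ┗━━━━━━━━━━━━━━━━━━━━━━━━━━━━━
                            ┗━━━━━━━━━━━
                                        
                                        
                                        
                                        
                                        


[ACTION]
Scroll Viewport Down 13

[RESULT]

          ┃■■■■■■■■■■                   
          ┃■■■■■■■■■■                   
          ┃■■■■■■■■■■                   
          ┃■■■■■■■1■■                   
          ┃■■■■■■■3■■                   
          ┃■■■■■■■■■■                   
          ┃■■■■■■■■■■                   
          ┃■■■■■■■■■■                   
          ┃                             
          ┃                             
          ┃                             
          ┃                             
          ┗━━━━━━━━━━━━━━━━━━━━━━━━━━━━━
                            ┗━━━━━━━━━━━
                                        
                                        
                                        
                                        
                                        
                                        


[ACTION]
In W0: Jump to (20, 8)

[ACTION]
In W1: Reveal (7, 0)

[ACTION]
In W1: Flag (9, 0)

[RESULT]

          ┃■■■■■■■■■■                   
          ┃■■■■■■■■■■                   
          ┃■211■■■■■■                   
          ┃11 1■■■1■■                   
          ┃   1■■■3■■                   
          ┃ 111■■■■■■                   
          ┃ 1■■■■■■■■                   
          ┃ 1■■■■■■■■                   
          ┃                             
          ┃                             
          ┃                             
          ┃                             
          ┗━━━━━━━━━━━━━━━━━━━━━━━━━━━━━
                            ┗━━━━━━━━━━━
                                        
                                        
                                        
                                        
                                        
                                        
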